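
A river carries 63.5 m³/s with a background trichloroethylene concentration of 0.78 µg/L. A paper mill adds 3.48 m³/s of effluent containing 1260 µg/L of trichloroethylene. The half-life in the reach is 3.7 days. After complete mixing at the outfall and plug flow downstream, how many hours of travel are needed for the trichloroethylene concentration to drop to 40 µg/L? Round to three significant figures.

64.5 h

Flow-weighted average: C = (63.50·0.7800 + 3.480·1260) / 66.98 = 4434/66.98 = 66.20 µg/L.
Half-life 3.7 d → k = ln 2 / 3.7 = 0.1873 d⁻¹.
66.20·exp(−k·t) = 40 → t = ln(66.20/40)/k = 232400 s = 64.55 h.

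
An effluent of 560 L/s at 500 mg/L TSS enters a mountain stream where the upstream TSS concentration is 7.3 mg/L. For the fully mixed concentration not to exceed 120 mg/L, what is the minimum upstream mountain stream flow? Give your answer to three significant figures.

1890 L/s

Set C_mix = 120: (Q·7.300 + 560.0·500.0) / (Q + 560.0) = 120
→ Q = 560.0·(500.0 − 120)/(120 − 7.300) = 1888 L/s.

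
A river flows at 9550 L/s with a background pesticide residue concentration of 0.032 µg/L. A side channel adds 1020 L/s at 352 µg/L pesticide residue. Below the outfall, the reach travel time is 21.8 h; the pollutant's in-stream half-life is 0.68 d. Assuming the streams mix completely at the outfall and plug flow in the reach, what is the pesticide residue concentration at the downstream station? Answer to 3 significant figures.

13.5 µg/L

Mixed concentration C = ΣQC/ΣQ = (9550·0.03200 + 1020·352.0) / 10570 = 359300/10570 = 34.00 µg/L.
Half-life 0.68 d → k = ln 2 / 0.68 = 1.019 d⁻¹.
First-order decay: C = 34.00·exp(−k·t) = 34.00·0.3962 = 13.47 µg/L.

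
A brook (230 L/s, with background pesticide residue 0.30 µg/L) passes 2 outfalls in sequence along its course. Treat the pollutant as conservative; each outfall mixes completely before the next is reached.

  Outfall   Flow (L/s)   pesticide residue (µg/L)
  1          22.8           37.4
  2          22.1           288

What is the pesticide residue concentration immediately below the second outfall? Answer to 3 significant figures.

26.5 µg/L

Outfall 1: combined Q = 252.8 L/s; C = (230.0·0.3000 + 22.80·37.40)/252.8 = 3.646 µg/L.
Outfall 2: combined Q = 274.9 L/s; C = (252.8·3.646 + 22.10·288.0)/274.9 = 26.51 µg/L.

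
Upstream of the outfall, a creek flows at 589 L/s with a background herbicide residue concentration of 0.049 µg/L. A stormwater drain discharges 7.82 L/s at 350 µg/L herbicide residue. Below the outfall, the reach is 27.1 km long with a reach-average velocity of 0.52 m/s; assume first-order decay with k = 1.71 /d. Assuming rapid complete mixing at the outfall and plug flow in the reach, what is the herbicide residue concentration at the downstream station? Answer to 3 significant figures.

1.65 µg/L

Flow-weighted average: C = (589.0·0.04900 + 7.820·350.0) / 596.8 = 2766/596.8 = 4.634 µg/L.
Travel time t = 27.1·1000 / 0.52 = 52120 s = 14.48 h.
First-order decay: C = 4.634·exp(−k·t) = 4.634·0.3565 = 1.652 µg/L.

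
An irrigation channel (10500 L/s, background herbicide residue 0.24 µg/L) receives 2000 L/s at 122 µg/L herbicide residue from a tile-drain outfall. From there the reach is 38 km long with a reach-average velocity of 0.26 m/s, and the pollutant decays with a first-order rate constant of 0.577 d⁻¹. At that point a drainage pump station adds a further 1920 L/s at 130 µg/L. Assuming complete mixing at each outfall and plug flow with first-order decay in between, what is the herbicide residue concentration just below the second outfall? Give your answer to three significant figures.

23.8 µg/L

Flow-weighted average: C = (10500·0.2400 + 2000·122.0) / 12500 = 246500/12500 = 19.72 µg/L; combined flow 12500 L/s.
Travel time t = 38·1000 / 0.26 = 146200 s = 40.60 h.
Applying C = C₀e^(−kt): 19.72 × 0.3768 = 7.431 µg/L.
Second outfall: C = (12500·7.431 + 1920·130.0)/14420 = 23.75 µg/L.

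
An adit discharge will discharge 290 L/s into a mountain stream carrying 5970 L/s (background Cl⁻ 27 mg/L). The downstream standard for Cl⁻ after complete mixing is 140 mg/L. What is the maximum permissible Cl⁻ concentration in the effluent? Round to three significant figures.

At the limit, (Qr·Cr + Qe·Cₑ)/(Qr + Qe) = 140:
Cₑ = (6260·140 − 5970·27.00) / 290.0 = 2466 mg/L.

2470 mg/L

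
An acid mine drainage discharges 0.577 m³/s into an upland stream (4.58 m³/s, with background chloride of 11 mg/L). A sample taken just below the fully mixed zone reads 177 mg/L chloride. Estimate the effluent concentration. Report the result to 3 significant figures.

1490 mg/L

Mass balance: 4.580·11.00 + 0.5770·Cₑ = 5.157·177.0
→ Cₑ = (5.157·177.0 − 4.580·11.00) / 0.5770 = 1495 mg/L.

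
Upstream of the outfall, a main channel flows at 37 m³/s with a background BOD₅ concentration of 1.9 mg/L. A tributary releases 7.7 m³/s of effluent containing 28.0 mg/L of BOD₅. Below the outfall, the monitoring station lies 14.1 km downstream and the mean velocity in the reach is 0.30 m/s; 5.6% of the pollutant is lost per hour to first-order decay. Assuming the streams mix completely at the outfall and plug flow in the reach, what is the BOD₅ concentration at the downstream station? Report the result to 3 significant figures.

3.01 mg/L

Flow-weighted average: C = (37.00·1.900 + 7.700·28.00) / 44.70 = 285.9/44.70 = 6.396 mg/L.
Travel time t = 14.1·1000 / 0.30 = 47000 s = 13.06 h.
5.6%/h lost → k = −ln(1 − 0.056) = 0.05763 h⁻¹.
After decay, C = 6.396 × e^(−kt) = 6.396 × 0.4712 = 3.014 mg/L.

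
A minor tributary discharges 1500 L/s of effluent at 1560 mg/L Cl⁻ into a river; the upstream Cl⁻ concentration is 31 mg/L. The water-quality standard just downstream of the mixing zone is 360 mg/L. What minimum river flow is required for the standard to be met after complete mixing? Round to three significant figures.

5470 L/s

Set C_mix = 360: (Q·31.00 + 1500·1560) / (Q + 1500) = 360
→ Q = 1500·(1560 − 360)/(360 − 31.00) = 5471 L/s.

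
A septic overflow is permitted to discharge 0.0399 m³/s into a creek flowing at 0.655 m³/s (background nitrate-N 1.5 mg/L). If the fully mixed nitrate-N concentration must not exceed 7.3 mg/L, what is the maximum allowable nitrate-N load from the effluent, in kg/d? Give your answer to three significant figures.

353 kg/d

Mass balance at the limit: 0.6550·1.500 + 0.03990·Cₑ = 0.6949·7.3 → Cₑ = 102.5 mg/L.
Load = 0.03990 m³/s × 102.5 g/m³ × 86 400 s/d = 353.4 kg/d.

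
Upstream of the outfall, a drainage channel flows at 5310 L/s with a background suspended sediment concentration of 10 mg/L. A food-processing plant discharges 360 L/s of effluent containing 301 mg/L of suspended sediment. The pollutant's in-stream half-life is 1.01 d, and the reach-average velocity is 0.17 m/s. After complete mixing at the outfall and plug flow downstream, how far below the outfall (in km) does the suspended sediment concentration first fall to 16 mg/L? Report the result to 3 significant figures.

After mixing, C = (5310·10.00 + 360.0·301.0) / 5670 = 161500/5670 = 28.48 mg/L.
Half-life 1.01 d → k = ln 2 / 1.01 = 0.6863 d⁻¹.
Set 28.48·exp(−k·t) = 16 → t = ln(28.48/16)/k = 72580 s = 20.16 h.
Distance = v·t = 0.17·72580 = 12340 m = 12.34 km.

12.3 km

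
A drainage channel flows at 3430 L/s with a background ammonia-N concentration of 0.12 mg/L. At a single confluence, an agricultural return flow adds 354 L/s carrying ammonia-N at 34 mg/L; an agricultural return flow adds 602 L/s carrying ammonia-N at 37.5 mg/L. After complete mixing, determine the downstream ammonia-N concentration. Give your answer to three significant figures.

Flow-weighted average: C = (3430·0.1200 + 354.0·34.00 + 602.0·37.50) / 4386 = 35020/4386 = 7.985 mg/L.

7.99 mg/L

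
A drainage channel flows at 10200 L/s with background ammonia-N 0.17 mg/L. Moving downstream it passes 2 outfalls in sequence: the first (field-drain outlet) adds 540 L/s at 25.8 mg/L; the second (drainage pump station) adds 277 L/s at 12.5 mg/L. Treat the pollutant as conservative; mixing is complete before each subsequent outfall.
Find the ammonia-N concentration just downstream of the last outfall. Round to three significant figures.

Below outfall 1: Q → 10740 L/s, C = (10200·0.1700 + 540.0·25.80)/10740 = 1.459 mg/L.
Below outfall 2: Q → 11020 L/s, C = (10740·1.459 + 277.0·12.50)/11020 = 1.736 mg/L.

1.74 mg/L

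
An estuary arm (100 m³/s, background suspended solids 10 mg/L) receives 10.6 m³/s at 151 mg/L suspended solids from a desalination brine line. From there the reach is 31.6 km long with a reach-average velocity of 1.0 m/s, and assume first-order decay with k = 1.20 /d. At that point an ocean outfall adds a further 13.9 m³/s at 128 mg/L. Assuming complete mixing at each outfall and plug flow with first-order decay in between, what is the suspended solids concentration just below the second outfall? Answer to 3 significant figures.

27.8 mg/L

After mixing, C = (100.0·10.00 + 10.60·151.0) / 110.6 = 2601/110.6 = 23.51 mg/L; combined flow 110.6 m³/s.
Travel time t = 31.6·1000 / 1.0 = 31600 s = 8.778 h.
After decay, C = 23.51 × e^(−kt) = 23.51 × 0.6448 = 15.16 mg/L.
Second outfall: C = (110.6·15.16 + 13.90·128.0)/124.5 = 27.76 mg/L.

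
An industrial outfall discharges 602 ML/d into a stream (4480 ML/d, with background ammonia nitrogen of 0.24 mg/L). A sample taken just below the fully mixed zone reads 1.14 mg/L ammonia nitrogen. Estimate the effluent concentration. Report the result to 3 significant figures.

Mass balance: 4480·0.2400 + 602.0·Cₑ = 5082·1.140
→ Cₑ = (5082·1.140 − 4480·0.2400) / 602.0 = 7.838 mg/L.

7.84 mg/L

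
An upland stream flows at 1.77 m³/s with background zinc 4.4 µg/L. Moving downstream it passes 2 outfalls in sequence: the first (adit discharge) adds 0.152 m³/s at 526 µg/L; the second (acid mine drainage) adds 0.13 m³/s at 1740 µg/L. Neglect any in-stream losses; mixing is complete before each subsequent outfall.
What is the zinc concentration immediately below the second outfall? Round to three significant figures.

153 µg/L

After outfall 1: Q = 1.770 + 0.1520 = 1.922 m³/s; C = (1.770·4.400 + 0.1520·526.0)/1.922 = 45.65 µg/L.
After outfall 2: Q = 1.922 + 0.1300 = 2.052 m³/s; C = (1.922·45.65 + 0.1300·1740)/2.052 = 153.0 µg/L.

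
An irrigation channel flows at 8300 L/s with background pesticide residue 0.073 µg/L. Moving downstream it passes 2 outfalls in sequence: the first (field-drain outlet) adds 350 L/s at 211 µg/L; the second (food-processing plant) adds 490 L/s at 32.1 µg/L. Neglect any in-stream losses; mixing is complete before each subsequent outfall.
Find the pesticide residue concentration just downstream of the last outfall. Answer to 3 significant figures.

Outfall 1: combined Q = 8650 L/s; C = (8300·0.07300 + 350.0·211.0)/8650 = 8.608 µg/L.
Outfall 2: combined Q = 9140 L/s; C = (8650·8.608 + 490.0·32.10)/9140 = 9.867 µg/L.

9.87 µg/L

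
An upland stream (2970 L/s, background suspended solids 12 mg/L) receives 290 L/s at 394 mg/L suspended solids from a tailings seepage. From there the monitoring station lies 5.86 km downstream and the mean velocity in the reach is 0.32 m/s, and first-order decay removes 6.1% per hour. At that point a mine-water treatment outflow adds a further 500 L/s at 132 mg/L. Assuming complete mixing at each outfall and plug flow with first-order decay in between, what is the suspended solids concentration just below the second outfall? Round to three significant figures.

Mass balance: C = (2970·12.00 + 290.0·394.0) / 3260 = 149900/3260 = 45.98 mg/L; combined flow 3260 L/s.
Travel time t = 5.86·1000 / 0.32 = 18310 s = 5.087 h.
6.1%/h lost → k = −ln(1 − 0.061) = 0.06294 h⁻¹.
Applying C = C₀e^(−kt): 45.98 × 0.7260 = 33.38 mg/L.
Second outfall: C = (3260·33.38 + 500.0·132.0)/3760 = 46.50 mg/L.

46.5 mg/L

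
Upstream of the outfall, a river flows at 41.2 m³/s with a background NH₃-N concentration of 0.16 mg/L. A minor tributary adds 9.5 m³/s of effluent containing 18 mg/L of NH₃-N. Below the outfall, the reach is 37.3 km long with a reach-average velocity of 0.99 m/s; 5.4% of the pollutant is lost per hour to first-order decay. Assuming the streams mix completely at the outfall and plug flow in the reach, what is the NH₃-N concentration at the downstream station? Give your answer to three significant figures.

Mass balance: C = (41.20·0.1600 + 9.500·18.00) / 50.70 = 177.6/50.70 = 3.503 mg/L.
Travel time t = 37.3·1000 / 0.99 = 37680 s = 10.47 h.
5.4%/h lost → k = −ln(1 − 0.054) = 0.05551 h⁻¹.
Applying C = C₀e^(−kt): 3.503 × 0.5593 = 1.959 mg/L.

1.96 mg/L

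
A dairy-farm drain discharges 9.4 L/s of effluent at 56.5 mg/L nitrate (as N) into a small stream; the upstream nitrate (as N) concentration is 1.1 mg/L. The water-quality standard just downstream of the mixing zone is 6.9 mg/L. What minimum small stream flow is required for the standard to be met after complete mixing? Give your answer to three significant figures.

80.4 L/s

Set C_mix = 6.9: (Q·1.100 + 9.400·56.50) / (Q + 9.400) = 6.9
→ Q = 9.400·(56.50 − 6.9)/(6.9 − 1.100) = 80.39 L/s.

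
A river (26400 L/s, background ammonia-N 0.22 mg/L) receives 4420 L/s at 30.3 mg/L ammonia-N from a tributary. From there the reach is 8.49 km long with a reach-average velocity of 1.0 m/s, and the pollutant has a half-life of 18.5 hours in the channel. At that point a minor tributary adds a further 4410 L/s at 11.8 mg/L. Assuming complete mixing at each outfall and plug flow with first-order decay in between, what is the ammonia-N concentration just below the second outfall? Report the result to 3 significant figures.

5.11 mg/L

Conservation of mass: C = (26400·0.2200 + 4420·30.30) / 30820 = 139700/30820 = 4.534 mg/L; combined flow 30820 L/s.
Travel time t = 8.49·1000 / 1.0 = 8490 s = 2.358 h.
Half-life 18.5 h → k = ln 2 / 18.5 = 0.03747 h⁻¹ = 0.8992 d⁻¹.
After decay, C = 4.534 × e^(−kt) = 4.534 × 0.9154 = 4.150 mg/L.
At the second outfall, C = (30820·4.150 + 4410·11.80) / (30820 + 4410) = 5.108 mg/L.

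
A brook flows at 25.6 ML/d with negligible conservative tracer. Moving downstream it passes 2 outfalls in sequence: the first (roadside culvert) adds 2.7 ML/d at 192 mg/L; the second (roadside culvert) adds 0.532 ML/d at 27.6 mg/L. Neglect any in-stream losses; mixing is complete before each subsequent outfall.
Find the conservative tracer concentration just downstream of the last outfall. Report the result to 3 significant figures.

18.5 mg/L

Outfall 1: combined Q = 28.30 ML/d; C = (25.60·0 + 2.700·192.0)/28.30 = 18.32 mg/L.
Outfall 2: combined Q = 28.83 ML/d; C = (28.30·18.32 + 0.5320·27.60)/28.83 = 18.49 mg/L.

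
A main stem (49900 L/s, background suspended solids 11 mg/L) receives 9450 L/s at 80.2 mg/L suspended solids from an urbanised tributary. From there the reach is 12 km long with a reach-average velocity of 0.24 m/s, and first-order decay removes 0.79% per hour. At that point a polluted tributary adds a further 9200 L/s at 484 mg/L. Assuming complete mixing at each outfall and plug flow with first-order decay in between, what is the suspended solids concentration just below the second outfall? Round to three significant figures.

82.0 mg/L

Mixed concentration C = ΣQC/ΣQ = (49900·11.00 + 9450·80.20) / 59350 = 1307000/59350 = 22.02 mg/L; combined flow 59350 L/s.
Travel time t = 12·1000 / 0.24 = 50000 s = 13.89 h.
0.79%/h lost → k = −ln(1 − 0.0079) = 0.007931 h⁻¹.
Applying C = C₀e^(−kt): 22.02 × 0.8957 = 19.72 mg/L.
Second outfall: C = (59350·19.72 + 9200·484.0)/68550 = 82.03 mg/L.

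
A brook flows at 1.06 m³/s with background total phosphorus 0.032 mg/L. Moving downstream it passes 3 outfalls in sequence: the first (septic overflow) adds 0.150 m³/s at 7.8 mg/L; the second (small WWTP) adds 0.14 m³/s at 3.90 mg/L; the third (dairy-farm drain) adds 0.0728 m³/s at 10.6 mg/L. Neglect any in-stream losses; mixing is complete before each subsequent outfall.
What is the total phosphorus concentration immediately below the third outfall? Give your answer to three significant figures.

After outfall 1: Q = 1.060 + 0.1500 = 1.210 m³/s; C = (1.060·0.03200 + 0.1500·7.800)/1.210 = 0.9950 mg/L.
After outfall 2: Q = 1.210 + 0.1400 = 1.350 m³/s; C = (1.210·0.9950 + 0.1400·3.900)/1.350 = 1.296 mg/L.
After outfall 3: Q = 1.350 + 0.07280 = 1.423 m³/s; C = (1.350·1.296 + 0.07280·10.60)/1.423 = 1.772 mg/L.

1.77 mg/L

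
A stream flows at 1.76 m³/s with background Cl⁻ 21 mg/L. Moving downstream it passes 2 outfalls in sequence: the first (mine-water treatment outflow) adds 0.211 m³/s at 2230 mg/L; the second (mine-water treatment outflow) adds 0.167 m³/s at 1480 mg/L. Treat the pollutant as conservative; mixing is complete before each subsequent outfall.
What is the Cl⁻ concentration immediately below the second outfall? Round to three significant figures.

353 mg/L

Outfall 1: combined Q = 1.971 m³/s; C = (1.760·21.00 + 0.2110·2230)/1.971 = 257.5 mg/L.
Outfall 2: combined Q = 2.138 m³/s; C = (1.971·257.5 + 0.1670·1480)/2.138 = 353.0 mg/L.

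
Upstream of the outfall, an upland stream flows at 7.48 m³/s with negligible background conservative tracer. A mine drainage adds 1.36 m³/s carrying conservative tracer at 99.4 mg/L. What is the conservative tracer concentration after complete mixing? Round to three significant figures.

Flow-weighted average: C = (7.480·0 + 1.360·99.40) / 8.840 = 135.2/8.840 = 15.29 mg/L.

15.3 mg/L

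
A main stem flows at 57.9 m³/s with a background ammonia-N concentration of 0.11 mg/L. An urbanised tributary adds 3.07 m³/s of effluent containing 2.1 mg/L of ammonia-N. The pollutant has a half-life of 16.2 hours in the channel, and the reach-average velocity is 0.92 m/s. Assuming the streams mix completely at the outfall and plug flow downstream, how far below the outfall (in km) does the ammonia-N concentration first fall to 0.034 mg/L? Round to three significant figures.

141 km

Mixed concentration C = ΣQC/ΣQ = (57.90·0.1100 + 3.070·2.100) / 60.97 = 12.82/60.97 = 0.2102 mg/L.
Half-life 16.2 h → k = ln 2 / 16.2 = 0.04279 h⁻¹ = 1.027 d⁻¹.
Set 0.2102·exp(−k·t) = 0.034 → t = ln(0.2102/0.034)/k = 153300 s = 42.58 h.
Distance = v·t = 0.92·153300 = 141000 m = 141.0 km.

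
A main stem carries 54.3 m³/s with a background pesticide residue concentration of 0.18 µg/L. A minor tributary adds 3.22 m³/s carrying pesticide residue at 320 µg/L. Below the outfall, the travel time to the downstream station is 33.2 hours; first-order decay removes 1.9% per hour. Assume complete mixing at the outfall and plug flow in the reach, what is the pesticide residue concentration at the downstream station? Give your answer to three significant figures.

9.57 µg/L

After mixing, C = (54.30·0.1800 + 3.220·320.0) / 57.52 = 1040/57.52 = 18.08 µg/L.
1.9%/h lost → k = −ln(1 − 0.019) = 0.01918 h⁻¹.
Decay over the reach: 18.08·exp(−kt) = 18.08·0.5289 = 9.565 µg/L.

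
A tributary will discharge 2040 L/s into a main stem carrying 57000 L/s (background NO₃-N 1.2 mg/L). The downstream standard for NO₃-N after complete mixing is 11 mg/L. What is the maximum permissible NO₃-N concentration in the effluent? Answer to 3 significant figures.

285 mg/L

At the limit, (Qr·Cr + Qe·Cₑ)/(Qr + Qe) = 11:
Cₑ = (59040·11 − 57000·1.200) / 2040 = 284.8 mg/L.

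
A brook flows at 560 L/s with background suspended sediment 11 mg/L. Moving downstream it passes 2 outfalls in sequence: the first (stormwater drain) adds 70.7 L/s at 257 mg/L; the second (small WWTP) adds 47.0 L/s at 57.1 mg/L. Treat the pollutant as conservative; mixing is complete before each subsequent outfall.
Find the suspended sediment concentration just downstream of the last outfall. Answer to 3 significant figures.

39.9 mg/L

Below outfall 1: Q → 630.7 L/s, C = (560.0·11.00 + 70.70·257.0)/630.7 = 38.58 mg/L.
Below outfall 2: Q → 677.7 L/s, C = (630.7·38.58 + 47.00·57.10)/677.7 = 39.86 mg/L.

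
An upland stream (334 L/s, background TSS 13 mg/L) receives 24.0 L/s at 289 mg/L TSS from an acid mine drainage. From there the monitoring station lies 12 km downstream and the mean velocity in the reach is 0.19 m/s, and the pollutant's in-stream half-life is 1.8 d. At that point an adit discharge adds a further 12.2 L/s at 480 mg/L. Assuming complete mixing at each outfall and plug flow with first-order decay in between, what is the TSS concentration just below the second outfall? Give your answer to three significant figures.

38.8 mg/L

Mixed concentration C = ΣQC/ΣQ = (334.0·13.00 + 24.00·289.0) / 358.0 = 11280/358.0 = 31.50 mg/L; combined flow 358.0 L/s.
Travel time t = 12·1000 / 0.19 = 63160 s = 17.54 h.
Half-life 1.8 d → k = ln 2 / 1.8 = 0.3851 d⁻¹.
After decay, C = 31.50 × e^(−kt) = 31.50 × 0.7547 = 23.77 mg/L.
Second outfall: C = (358.0·23.77 + 12.20·480.0)/370.2 = 38.81 mg/L.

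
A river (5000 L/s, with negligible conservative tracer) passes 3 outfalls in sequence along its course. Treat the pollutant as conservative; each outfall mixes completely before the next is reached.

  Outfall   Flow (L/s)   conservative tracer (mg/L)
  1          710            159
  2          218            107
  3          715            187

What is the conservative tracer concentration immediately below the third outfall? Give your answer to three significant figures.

After outfall 1: Q = 5000 + 710.0 = 5710 L/s; C = (5000·0 + 710.0·159.0)/5710 = 19.77 mg/L.
After outfall 2: Q = 5710 + 218.0 = 5928 L/s; C = (5710·19.77 + 218.0·107.0)/5928 = 22.98 mg/L.
After outfall 3: Q = 5928 + 715.0 = 6643 L/s; C = (5928·22.98 + 715.0·187.0)/6643 = 40.63 mg/L.

40.6 mg/L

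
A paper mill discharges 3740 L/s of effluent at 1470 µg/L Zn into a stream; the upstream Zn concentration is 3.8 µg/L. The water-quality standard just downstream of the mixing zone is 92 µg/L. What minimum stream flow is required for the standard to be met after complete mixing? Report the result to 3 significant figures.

58400 L/s

Set C_mix = 92: (Q·3.800 + 3740·1470) / (Q + 3740) = 92
→ Q = 3740·(1470 − 92)/(92 − 3.800) = 58430 L/s.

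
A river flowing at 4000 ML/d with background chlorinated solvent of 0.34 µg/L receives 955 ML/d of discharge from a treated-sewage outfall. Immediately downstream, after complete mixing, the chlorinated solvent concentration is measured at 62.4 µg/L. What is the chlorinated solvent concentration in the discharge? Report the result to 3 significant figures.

322 µg/L

Mass balance: 4000·0.3400 + 955.0·Cₑ = 4955·62.40
→ Cₑ = (4955·62.40 − 4000·0.3400) / 955.0 = 322.3 µg/L.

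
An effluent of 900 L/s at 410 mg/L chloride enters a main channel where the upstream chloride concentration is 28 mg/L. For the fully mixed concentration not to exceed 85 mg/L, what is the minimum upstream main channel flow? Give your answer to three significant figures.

5130 L/s

Set C_mix = 85: (Q·28.00 + 900.0·410.0) / (Q + 900.0) = 85
→ Q = 900.0·(410.0 − 85)/(85 − 28.00) = 5132 L/s.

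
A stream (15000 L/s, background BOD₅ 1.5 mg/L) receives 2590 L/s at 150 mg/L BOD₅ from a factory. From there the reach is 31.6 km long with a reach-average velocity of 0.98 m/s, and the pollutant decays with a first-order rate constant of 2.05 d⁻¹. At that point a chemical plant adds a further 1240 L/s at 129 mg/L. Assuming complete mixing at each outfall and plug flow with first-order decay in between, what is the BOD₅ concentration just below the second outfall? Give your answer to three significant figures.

18.7 mg/L

Conservation of mass: C = (15000·1.500 + 2590·150.0) / 17590 = 411000/17590 = 23.37 mg/L; combined flow 17590 L/s.
Travel time t = 31.6·1000 / 0.98 = 32240 s = 8.957 h.
Applying C = C₀e^(−kt): 23.37 × 0.4653 = 10.87 mg/L.
At the second outfall, C = (17590·10.87 + 1240·129.0) / (17590 + 1240) = 18.65 mg/L.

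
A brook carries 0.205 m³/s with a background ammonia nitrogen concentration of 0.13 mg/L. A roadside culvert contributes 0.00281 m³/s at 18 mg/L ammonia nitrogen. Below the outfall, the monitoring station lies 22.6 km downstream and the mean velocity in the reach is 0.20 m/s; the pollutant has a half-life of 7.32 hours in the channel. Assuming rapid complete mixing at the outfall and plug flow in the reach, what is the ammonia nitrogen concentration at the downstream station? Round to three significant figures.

Conservation of mass: C = (0.2050·0.1300 + 0.002810·18.00) / 0.2078 = 0.07723/0.2078 = 0.3716 mg/L.
Travel time t = 22.6·1000 / 0.20 = 113000 s = 31.39 h.
Half-life 7.32 h → k = ln 2 / 7.32 = 0.09469 h⁻¹ = 2.273 d⁻¹.
Decay over the reach: 0.3716·exp(−kt) = 0.3716·0.05119 = 0.01902 mg/L.

0.0190 mg/L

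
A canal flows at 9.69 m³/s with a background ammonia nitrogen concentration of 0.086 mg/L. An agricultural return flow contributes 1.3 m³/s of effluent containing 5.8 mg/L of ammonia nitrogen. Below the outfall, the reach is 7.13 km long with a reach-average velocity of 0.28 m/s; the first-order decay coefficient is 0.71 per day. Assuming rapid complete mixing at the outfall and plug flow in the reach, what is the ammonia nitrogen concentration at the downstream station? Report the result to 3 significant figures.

0.618 mg/L

Conservation of mass: C = (9.690·0.08600 + 1.300·5.800) / 10.99 = 8.373/10.99 = 0.7619 mg/L.
Travel time t = 7.13·1000 / 0.28 = 25460 s = 7.073 h.
After decay, C = 0.7619 × e^(−kt) = 0.7619 × 0.8112 = 0.6180 mg/L.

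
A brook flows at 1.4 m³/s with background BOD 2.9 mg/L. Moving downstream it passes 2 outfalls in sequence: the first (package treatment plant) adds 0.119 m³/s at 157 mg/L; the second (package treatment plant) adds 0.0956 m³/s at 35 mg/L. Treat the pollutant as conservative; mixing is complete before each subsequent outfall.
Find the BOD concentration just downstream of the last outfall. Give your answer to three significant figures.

16.2 mg/L

Outfall 1: combined Q = 1.519 m³/s; C = (1.400·2.900 + 0.1190·157.0)/1.519 = 14.97 mg/L.
Outfall 2: combined Q = 1.615 m³/s; C = (1.519·14.97 + 0.09560·35.00)/1.615 = 16.16 mg/L.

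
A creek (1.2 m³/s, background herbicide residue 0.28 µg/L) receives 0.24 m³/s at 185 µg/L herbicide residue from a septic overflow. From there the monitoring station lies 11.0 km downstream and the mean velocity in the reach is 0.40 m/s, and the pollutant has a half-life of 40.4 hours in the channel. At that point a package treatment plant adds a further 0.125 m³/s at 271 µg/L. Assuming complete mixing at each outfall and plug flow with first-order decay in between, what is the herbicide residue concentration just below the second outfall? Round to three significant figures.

46.7 µg/L

Conservation of mass: C = (1.200·0.2800 + 0.2400·185.0) / 1.440 = 44.74/1.440 = 31.07 µg/L; combined flow 1.440 m³/s.
Travel time t = 11.0·1000 / 0.40 = 27500 s = 7.639 h.
Half-life 40.4 h → k = ln 2 / 40.4 = 0.01716 h⁻¹ = 0.4118 d⁻¹.
Decay over the reach: 31.07·exp(−kt) = 31.07·0.8772 = 27.25 µg/L.
Second outfall: C = (1.440·27.25 + 0.1250·271.0)/1.565 = 46.72 µg/L.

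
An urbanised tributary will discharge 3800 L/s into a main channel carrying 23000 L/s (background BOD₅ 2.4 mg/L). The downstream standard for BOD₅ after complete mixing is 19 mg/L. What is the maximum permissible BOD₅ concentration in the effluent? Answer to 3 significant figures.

119 mg/L

At the limit, (Qr·Cr + Qe·Cₑ)/(Qr + Qe) = 19:
Cₑ = (26800·19 − 23000·2.400) / 3800 = 119.5 mg/L.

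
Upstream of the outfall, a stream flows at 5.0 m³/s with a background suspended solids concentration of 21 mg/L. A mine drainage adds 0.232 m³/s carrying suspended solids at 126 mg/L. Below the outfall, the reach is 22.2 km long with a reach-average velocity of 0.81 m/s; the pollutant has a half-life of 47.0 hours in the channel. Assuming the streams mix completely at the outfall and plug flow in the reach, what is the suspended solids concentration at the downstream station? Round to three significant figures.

22.9 mg/L

Mixed concentration C = ΣQC/ΣQ = (5.000·21.00 + 0.2320·126.0) / 5.232 = 134.2/5.232 = 25.66 mg/L.
Travel time t = 22.2·1000 / 0.81 = 27410 s = 7.613 h.
Half-life 47.0 h → k = ln 2 / 47.0 = 0.01475 h⁻¹ = 0.3539 d⁻¹.
First-order decay: C = 25.66·exp(−k·t) = 25.66·0.8938 = 22.93 mg/L.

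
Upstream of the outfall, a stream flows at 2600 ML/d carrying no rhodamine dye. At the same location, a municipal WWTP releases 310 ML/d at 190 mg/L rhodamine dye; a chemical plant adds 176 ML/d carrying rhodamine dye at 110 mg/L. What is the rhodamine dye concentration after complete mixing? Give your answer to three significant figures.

25.4 mg/L

After mixing, C = (2600·0 + 310.0·190.0 + 176.0·110.0) / 3086 = 78260/3086 = 25.36 mg/L.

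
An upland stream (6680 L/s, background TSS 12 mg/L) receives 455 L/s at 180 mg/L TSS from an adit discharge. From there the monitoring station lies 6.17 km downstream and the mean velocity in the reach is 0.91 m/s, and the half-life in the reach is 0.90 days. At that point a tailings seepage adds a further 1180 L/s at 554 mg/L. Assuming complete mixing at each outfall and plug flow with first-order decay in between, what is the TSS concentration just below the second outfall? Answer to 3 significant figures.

97.0 mg/L

Conservation of mass: C = (6680·12.00 + 455.0·180.0) / 7135 = 162100/7135 = 22.71 mg/L; combined flow 7135 L/s.
Travel time t = 6.17·1000 / 0.91 = 6780 s = 1.883 h.
Half-life 0.90 d → k = ln 2 / 0.90 = 0.7702 d⁻¹.
Applying C = C₀e^(−kt): 22.71 × 0.9414 = 21.38 mg/L.
At the second outfall, C = (7135·21.38 + 1180·554.0) / (7135 + 1180) = 96.97 mg/L.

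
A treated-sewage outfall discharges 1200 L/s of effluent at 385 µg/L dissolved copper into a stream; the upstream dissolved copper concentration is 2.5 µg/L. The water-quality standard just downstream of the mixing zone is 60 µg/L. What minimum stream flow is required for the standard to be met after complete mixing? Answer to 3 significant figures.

Set C_mix = 60: (Q·2.500 + 1200·385.0) / (Q + 1200) = 60
→ Q = 1200·(385.0 − 60)/(60 − 2.500) = 6783 L/s.

6780 L/s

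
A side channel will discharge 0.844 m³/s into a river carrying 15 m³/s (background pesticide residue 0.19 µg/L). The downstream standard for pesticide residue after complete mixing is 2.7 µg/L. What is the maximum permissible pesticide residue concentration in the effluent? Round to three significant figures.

At the limit, (Qr·Cr + Qe·Cₑ)/(Qr + Qe) = 2.7:
Cₑ = (15.84·2.7 − 15.00·0.1900) / 0.8440 = 47.31 µg/L.

47.3 µg/L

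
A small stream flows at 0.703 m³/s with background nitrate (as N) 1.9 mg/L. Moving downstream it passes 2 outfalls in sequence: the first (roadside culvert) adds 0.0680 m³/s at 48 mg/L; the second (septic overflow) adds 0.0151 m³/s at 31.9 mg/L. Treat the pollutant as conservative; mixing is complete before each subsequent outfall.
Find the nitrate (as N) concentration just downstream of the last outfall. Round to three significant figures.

Below outfall 1: Q → 0.7710 m³/s, C = (0.7030·1.900 + 0.06800·48.00)/0.7710 = 5.966 mg/L.
Below outfall 2: Q → 0.7861 m³/s, C = (0.7710·5.966 + 0.01510·31.90)/0.7861 = 6.464 mg/L.

6.46 mg/L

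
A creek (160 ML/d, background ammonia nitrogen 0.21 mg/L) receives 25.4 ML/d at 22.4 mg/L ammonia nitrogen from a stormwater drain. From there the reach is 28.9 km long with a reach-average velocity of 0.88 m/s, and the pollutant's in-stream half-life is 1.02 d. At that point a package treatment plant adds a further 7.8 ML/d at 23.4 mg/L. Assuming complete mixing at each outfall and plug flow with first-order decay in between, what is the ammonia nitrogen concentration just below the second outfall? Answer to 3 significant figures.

Conservation of mass: C = (160.0·0.2100 + 25.40·22.40) / 185.4 = 602.6/185.4 = 3.250 mg/L; combined flow 185.4 ML/d.
Travel time t = 28.9·1000 / 0.88 = 32840 s = 9.122 h.
Half-life 1.02 d → k = ln 2 / 1.02 = 0.6796 d⁻¹.
Decay over the reach: 3.250·exp(−kt) = 3.250·0.7724 = 2.510 mg/L.
At the second outfall, C = (185.4·2.510 + 7.800·23.40) / (185.4 + 7.800) = 3.354 mg/L.

3.35 mg/L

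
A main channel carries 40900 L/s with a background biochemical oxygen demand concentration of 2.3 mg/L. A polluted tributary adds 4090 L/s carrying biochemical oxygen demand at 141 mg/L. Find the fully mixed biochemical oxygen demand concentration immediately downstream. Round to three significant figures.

14.9 mg/L

Mixed concentration C = ΣQC/ΣQ = (40900·2.300 + 4090·141.0) / 44990 = 670800/44990 = 14.91 mg/L.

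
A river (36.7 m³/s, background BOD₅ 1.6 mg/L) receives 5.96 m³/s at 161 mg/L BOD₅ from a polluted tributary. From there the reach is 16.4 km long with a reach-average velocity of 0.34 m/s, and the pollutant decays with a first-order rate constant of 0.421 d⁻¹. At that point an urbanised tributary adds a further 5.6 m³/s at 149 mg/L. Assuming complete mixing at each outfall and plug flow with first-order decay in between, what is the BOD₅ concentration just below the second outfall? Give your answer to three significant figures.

Conservation of mass: C = (36.70·1.600 + 5.960·161.0) / 42.66 = 1018/42.66 = 23.87 mg/L; combined flow 42.66 m³/s.
Travel time t = 16.4·1000 / 0.34 = 48240 s = 13.40 h.
After decay, C = 23.87 × e^(−kt) = 23.87 × 0.7905 = 18.87 mg/L.
Second outfall: C = (42.66·18.87 + 5.600·149.0)/48.26 = 33.97 mg/L.

34.0 mg/L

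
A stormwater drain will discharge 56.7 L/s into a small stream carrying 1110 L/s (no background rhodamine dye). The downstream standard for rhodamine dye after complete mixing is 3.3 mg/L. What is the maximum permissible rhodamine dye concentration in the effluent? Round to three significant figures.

67.9 mg/L

At the limit, (Qr·Cr + Qe·Cₑ)/(Qr + Qe) = 3.3:
Cₑ = (1167·3.3 − 1110·0) / 56.70 = 67.90 mg/L.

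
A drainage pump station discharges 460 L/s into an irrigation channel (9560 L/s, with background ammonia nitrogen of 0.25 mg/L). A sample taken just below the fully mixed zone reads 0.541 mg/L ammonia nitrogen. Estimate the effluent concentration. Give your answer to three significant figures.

Mass balance: 9560·0.2500 + 460.0·Cₑ = 10020·0.5410
→ Cₑ = (10020·0.5410 − 9560·0.2500) / 460.0 = 6.589 mg/L.

6.59 mg/L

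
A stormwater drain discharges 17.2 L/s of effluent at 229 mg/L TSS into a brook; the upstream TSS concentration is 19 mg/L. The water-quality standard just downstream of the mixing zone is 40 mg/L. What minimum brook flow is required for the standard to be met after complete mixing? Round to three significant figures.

155 L/s

Set C_mix = 40: (Q·19.00 + 17.20·229.0) / (Q + 17.20) = 40
→ Q = 17.20·(229.0 − 40)/(40 − 19.00) = 154.8 L/s.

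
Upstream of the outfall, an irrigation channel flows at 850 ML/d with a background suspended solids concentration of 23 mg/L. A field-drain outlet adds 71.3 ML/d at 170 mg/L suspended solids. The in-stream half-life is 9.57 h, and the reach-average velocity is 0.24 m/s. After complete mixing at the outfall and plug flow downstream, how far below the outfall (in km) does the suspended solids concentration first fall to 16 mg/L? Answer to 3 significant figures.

9.12 km

Mixed concentration C = ΣQC/ΣQ = (850.0·23.00 + 71.30·170.0) / 921.3 = 31670/921.3 = 34.38 mg/L.
Half-life 9.57 h → k = ln 2 / 9.57 = 0.07243 h⁻¹ = 1.738 d⁻¹.
Set 34.38·exp(−k·t) = 16 → t = ln(34.38/16)/k = 38010 s = 10.56 h.
Distance = v·t = 0.24·38010 = 9123 m = 9.123 km.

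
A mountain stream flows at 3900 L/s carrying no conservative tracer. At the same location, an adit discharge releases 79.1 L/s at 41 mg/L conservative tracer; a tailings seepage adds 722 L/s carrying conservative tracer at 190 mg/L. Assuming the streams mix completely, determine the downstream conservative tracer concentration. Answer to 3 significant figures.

29.9 mg/L

Conservation of mass: C = (3900·0 + 79.10·41.00 + 722.0·190.0) / 4701 = 140400/4701 = 29.87 mg/L.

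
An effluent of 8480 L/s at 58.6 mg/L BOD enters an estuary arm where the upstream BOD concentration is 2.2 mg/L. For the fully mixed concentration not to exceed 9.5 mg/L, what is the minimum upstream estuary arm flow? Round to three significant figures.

Set C_mix = 9.5: (Q·2.200 + 8480·58.60) / (Q + 8480) = 9.5
→ Q = 8480·(58.60 − 9.5)/(9.5 − 2.200) = 57040 L/s.

57000 L/s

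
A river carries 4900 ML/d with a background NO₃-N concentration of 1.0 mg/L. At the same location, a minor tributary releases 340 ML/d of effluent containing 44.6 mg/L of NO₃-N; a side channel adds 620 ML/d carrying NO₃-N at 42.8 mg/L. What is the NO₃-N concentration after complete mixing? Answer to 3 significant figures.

7.95 mg/L

Mass balance: C = (4900·1.000 + 340.0·44.60 + 620.0·42.80) / 5860 = 46600/5860 = 7.952 mg/L.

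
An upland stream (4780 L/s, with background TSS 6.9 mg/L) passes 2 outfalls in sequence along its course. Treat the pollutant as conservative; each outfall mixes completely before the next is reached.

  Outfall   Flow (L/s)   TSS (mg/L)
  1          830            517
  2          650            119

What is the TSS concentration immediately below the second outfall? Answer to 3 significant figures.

Below outfall 1: Q → 5610 L/s, C = (4780·6.900 + 830.0·517.0)/5610 = 82.37 mg/L.
Below outfall 2: Q → 6260 L/s, C = (5610·82.37 + 650.0·119.0)/6260 = 86.17 mg/L.

86.2 mg/L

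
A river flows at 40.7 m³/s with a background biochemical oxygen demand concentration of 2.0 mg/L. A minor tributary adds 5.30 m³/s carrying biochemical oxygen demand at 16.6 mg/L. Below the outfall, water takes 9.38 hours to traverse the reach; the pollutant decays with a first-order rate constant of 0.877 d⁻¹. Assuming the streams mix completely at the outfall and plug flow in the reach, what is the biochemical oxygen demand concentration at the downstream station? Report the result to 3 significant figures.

Conservation of mass: C = (40.70·2.000 + 5.300·16.60) / 46.00 = 169.4/46.00 = 3.682 mg/L.
Decay over the reach: 3.682·exp(−kt) = 3.682·0.7098 = 2.614 mg/L.

2.61 mg/L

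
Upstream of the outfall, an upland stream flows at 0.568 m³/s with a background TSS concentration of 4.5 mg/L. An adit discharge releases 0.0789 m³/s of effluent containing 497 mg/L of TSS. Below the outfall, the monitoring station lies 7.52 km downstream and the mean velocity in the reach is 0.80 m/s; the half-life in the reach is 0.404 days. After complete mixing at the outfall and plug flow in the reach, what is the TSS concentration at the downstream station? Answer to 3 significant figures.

Mixed concentration C = ΣQC/ΣQ = (0.5680·4.500 + 0.07890·497.0) / 0.6469 = 41.77/0.6469 = 64.57 mg/L.
Travel time t = 7.52·1000 / 0.80 = 9400 s = 2.611 h.
Half-life 0.404 d → k = ln 2 / 0.404 = 1.716 d⁻¹.
First-order decay: C = 64.57·exp(−k·t) = 64.57·0.8297 = 53.57 mg/L.

53.6 mg/L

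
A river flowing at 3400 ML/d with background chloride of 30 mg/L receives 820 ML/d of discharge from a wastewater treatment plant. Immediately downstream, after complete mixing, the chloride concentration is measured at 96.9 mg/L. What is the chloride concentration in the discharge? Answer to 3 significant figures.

374 mg/L

Mass balance: 3400·30.00 + 820.0·Cₑ = 4220·96.90
→ Cₑ = (4220·96.90 − 3400·30.00) / 820.0 = 374.3 mg/L.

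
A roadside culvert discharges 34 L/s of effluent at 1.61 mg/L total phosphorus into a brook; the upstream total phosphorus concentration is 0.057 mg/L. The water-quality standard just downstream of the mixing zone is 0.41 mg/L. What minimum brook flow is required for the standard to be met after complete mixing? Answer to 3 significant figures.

Set C_mix = 0.41: (Q·0.05700 + 34.00·1.610) / (Q + 34.00) = 0.41
→ Q = 34.00·(1.610 − 0.41)/(0.41 − 0.05700) = 115.6 L/s.

116 L/s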